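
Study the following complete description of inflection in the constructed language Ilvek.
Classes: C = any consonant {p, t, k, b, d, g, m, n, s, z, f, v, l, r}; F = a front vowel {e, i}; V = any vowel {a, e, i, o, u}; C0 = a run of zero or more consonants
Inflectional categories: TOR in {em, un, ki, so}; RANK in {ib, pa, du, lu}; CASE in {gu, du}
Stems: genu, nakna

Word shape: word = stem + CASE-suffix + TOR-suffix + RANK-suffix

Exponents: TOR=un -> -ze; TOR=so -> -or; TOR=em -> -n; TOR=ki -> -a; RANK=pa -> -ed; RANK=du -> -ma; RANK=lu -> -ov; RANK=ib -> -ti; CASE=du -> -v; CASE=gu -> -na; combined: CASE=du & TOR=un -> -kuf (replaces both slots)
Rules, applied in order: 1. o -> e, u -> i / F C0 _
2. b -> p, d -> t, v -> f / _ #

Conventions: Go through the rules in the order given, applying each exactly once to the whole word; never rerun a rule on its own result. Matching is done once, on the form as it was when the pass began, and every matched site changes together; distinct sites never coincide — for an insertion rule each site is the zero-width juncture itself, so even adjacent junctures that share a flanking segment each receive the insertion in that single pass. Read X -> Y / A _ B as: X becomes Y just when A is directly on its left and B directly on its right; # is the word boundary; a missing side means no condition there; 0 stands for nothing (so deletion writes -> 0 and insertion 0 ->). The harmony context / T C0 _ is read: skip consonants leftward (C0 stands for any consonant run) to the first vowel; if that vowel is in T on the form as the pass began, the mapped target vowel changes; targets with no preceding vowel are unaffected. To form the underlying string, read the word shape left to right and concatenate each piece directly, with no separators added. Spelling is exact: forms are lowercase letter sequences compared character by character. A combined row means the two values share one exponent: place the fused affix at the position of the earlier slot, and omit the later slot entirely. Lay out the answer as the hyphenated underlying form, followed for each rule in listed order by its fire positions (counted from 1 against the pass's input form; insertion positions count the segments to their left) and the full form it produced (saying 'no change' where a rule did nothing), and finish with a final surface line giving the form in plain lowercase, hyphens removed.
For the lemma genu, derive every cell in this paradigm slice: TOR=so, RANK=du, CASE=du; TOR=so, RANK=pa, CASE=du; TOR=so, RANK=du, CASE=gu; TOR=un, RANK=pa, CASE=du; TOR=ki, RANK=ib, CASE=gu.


cell TOR=so, RANK=du, CASE=du:
underlying: genu-v-or-ma
1. o -> e, u -> i / F C0 _: fires at position(s) 4: genivorma
2. b -> p, d -> t, v -> f / _ #: no change
surface: genivorma

cell TOR=so, RANK=pa, CASE=du:
underlying: genu-v-or-ed
1. o -> e, u -> i / F C0 _: fires at position(s) 4: genivored
2. b -> p, d -> t, v -> f / _ #: fires at position(s) 9: genivoret
surface: genivoret

cell TOR=so, RANK=du, CASE=gu:
underlying: genu-na-or-ma
1. o -> e, u -> i / F C0 _: fires at position(s) 4: geninaorma
2. b -> p, d -> t, v -> f / _ #: no change
surface: geninaorma

cell TOR=un, RANK=pa, CASE=du:
underlying: genu-kuf-ed
1. o -> e, u -> i / F C0 _: fires at position(s) 4: genikufed
2. b -> p, d -> t, v -> f / _ #: fires at position(s) 9: genikufet
surface: genikufet

cell TOR=ki, RANK=ib, CASE=gu:
underlying: genu-na-a-ti
1. o -> e, u -> i / F C0 _: fires at position(s) 4: geninaati
2. b -> p, d -> t, v -> f / _ #: no change
surface: geninaati


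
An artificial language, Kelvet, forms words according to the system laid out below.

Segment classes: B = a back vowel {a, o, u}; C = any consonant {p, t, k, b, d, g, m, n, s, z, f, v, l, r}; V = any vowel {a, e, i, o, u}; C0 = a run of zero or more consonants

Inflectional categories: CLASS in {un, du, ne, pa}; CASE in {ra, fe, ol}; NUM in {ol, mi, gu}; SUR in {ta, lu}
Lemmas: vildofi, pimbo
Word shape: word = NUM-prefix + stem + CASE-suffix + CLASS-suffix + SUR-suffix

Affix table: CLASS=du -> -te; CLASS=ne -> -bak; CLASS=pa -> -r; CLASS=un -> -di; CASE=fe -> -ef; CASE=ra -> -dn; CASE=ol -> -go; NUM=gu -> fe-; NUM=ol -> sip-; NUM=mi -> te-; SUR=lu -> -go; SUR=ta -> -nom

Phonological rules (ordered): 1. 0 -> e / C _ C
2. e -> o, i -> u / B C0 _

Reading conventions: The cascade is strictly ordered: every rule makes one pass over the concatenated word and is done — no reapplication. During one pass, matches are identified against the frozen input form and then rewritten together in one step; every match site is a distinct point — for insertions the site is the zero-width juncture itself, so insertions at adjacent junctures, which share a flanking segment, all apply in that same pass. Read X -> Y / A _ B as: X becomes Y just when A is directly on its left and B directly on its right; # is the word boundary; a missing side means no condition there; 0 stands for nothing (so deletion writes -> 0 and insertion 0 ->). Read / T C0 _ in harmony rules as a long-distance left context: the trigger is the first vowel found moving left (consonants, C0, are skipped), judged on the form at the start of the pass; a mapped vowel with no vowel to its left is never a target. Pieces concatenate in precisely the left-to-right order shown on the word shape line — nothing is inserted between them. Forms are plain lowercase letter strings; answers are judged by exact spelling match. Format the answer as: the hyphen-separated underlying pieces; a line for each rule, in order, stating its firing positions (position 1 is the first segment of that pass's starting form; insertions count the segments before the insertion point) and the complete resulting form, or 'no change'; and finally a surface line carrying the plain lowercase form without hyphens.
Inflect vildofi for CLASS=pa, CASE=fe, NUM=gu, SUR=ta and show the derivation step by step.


underlying: fe-vildofi-ef-r-nom
1. 0 -> e / C _ C: inserts after position(s) 5, 11, 12: feviledofieferenom
2. e -> o, i -> u / B C0 _: fires at position(s) 10: feviledofueferenom
surface: feviledofueferenom


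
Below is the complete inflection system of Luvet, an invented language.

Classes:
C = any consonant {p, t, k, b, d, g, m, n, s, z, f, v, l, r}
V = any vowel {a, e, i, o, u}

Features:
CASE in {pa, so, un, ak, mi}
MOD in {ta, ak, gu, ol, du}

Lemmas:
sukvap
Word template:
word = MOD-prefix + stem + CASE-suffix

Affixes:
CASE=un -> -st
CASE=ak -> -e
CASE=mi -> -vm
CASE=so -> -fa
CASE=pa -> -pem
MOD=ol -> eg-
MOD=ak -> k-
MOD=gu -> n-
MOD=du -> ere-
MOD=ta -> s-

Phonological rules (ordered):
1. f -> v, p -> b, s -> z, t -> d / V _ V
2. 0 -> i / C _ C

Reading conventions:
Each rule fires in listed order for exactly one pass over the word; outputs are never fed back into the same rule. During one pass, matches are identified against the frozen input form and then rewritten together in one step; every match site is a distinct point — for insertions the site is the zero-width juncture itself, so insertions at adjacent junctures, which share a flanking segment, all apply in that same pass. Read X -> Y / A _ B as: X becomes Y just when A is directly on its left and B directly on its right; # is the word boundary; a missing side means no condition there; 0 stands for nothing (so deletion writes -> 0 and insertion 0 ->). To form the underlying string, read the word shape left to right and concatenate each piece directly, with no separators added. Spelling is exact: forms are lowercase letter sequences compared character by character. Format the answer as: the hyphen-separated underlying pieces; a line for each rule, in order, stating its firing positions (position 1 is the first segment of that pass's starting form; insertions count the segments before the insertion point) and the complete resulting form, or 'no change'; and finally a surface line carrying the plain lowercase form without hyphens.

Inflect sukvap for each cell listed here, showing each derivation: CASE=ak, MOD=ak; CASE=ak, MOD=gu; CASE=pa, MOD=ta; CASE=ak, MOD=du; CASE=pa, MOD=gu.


cell CASE=ak, MOD=ak:
underlying: k-sukvap-e
1. f -> v, p -> b, s -> z, t -> d / V _ V: fires at position(s) 7: ksukvabe
2. 0 -> i / C _ C: inserts after position(s) 1, 4: kisukivabe
surface: kisukivabe

cell CASE=ak, MOD=gu:
underlying: n-sukvap-e
1. f -> v, p -> b, s -> z, t -> d / V _ V: fires at position(s) 7: nsukvabe
2. 0 -> i / C _ C: inserts after position(s) 1, 4: nisukivabe
surface: nisukivabe

cell CASE=pa, MOD=ta:
underlying: s-sukvap-pem
1. f -> v, p -> b, s -> z, t -> d / V _ V: no change
2. 0 -> i / C _ C: inserts after position(s) 1, 4, 7: sisukivapipem
surface: sisukivapipem

cell CASE=ak, MOD=du:
underlying: ere-sukvap-e
1. f -> v, p -> b, s -> z, t -> d / V _ V: fires at position(s) 4, 9: erezukvabe
2. 0 -> i / C _ C: inserts after position(s) 6: erezukivabe
surface: erezukivabe

cell CASE=pa, MOD=gu:
underlying: n-sukvap-pem
1. f -> v, p -> b, s -> z, t -> d / V _ V: no change
2. 0 -> i / C _ C: inserts after position(s) 1, 4, 7: nisukivapipem
surface: nisukivapipem


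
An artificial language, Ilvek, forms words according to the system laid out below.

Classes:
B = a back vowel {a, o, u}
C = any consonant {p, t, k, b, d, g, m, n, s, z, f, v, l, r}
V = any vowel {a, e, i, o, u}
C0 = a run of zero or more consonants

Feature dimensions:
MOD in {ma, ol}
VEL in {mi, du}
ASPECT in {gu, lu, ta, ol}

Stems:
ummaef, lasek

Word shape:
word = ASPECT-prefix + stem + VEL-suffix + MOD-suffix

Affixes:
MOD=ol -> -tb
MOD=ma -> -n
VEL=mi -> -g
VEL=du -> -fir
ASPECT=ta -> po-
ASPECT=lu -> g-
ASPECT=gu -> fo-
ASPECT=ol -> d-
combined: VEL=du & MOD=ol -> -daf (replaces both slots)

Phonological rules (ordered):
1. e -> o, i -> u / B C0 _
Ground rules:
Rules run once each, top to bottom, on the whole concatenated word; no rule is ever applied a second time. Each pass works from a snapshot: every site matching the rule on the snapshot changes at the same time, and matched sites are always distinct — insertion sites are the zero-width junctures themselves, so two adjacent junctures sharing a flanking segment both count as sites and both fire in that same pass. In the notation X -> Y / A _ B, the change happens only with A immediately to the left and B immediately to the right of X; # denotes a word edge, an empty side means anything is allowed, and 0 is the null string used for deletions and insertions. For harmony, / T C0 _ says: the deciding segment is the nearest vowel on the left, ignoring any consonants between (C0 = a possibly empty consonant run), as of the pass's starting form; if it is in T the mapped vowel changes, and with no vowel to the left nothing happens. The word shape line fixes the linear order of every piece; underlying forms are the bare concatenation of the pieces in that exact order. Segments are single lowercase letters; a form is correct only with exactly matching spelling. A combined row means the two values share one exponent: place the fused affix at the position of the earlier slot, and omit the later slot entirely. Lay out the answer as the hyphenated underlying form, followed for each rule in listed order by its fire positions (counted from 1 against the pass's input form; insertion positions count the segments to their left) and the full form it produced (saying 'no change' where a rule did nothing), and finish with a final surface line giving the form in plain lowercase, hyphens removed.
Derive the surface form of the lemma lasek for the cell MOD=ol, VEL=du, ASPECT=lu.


underlying: g-lasek-daf
1. e -> o, i -> u / B C0 _: fires at position(s) 5: glasokdaf
surface: glasokdaf


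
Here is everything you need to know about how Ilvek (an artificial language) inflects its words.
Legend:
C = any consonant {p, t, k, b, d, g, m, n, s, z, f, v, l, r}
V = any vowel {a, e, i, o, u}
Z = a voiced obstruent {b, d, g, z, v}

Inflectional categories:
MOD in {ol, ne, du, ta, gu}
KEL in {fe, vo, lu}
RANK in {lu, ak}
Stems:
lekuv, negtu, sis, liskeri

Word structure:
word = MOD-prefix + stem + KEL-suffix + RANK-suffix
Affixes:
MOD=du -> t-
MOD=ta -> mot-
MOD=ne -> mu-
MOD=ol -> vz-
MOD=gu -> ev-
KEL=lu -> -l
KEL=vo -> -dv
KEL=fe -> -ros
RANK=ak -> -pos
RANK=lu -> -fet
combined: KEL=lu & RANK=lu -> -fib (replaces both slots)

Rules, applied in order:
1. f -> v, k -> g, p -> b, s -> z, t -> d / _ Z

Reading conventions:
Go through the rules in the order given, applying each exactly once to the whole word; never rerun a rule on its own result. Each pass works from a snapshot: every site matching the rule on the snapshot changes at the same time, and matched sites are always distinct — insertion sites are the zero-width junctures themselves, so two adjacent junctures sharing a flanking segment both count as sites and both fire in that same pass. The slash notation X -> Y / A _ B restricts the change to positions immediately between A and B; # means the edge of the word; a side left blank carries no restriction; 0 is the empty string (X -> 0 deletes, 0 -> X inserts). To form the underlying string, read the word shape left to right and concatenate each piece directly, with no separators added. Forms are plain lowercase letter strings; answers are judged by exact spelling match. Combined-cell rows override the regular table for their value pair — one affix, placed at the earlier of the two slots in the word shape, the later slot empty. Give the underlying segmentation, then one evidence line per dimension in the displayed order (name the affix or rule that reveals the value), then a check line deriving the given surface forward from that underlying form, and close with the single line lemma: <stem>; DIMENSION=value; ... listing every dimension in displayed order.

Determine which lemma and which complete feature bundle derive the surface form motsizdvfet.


underlying: mot-sis-dv-fet
MOD=ta - signalled by the affix mot-
KEL=vo - signalled by the affix -dv
RANK=lu - signalled by the affix -fet
check: motsisdvfet -> motsizdvfet
lemma: sis; MOD=ta; KEL=vo; RANK=lu


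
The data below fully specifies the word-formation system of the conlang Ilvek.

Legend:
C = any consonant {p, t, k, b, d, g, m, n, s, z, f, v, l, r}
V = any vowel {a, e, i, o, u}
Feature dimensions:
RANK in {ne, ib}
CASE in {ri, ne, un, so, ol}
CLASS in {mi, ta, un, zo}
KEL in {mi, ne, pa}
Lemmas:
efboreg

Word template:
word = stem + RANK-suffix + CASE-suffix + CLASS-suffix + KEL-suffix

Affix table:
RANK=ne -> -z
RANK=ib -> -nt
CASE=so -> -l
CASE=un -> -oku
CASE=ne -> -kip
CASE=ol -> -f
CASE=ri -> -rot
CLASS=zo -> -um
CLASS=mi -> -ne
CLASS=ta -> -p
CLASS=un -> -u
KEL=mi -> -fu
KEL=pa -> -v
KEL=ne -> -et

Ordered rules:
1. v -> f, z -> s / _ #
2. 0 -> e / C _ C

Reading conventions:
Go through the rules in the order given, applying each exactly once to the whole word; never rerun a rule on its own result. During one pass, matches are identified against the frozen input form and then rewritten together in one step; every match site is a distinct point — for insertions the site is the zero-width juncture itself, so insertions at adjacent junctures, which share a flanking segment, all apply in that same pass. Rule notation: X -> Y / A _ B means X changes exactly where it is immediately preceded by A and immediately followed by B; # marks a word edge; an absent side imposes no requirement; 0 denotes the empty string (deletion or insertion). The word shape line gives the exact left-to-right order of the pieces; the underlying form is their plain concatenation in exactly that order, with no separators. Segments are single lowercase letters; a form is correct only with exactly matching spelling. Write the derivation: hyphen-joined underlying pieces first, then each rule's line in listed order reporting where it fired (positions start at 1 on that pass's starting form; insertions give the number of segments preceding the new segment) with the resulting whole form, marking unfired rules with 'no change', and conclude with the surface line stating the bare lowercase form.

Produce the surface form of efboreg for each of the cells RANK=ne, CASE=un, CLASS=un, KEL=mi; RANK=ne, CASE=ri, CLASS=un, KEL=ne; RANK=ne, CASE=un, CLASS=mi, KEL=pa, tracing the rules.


cell RANK=ne, CASE=un, CLASS=un, KEL=mi:
underlying: efboreg-z-oku-u-fu
1. v -> f, z -> s / _ #: no change
2. 0 -> e / C _ C: inserts after position(s) 2, 7: efeboregezokuufu
surface: efeboregezokuufu

cell RANK=ne, CASE=ri, CLASS=un, KEL=ne:
underlying: efboreg-z-rot-u-et
1. v -> f, z -> s / _ #: no change
2. 0 -> e / C _ C: inserts after position(s) 2, 7, 8: efeboregezerotuet
surface: efeboregezerotuet

cell RANK=ne, CASE=un, CLASS=mi, KEL=pa:
underlying: efboreg-z-oku-ne-v
1. v -> f, z -> s / _ #: fires at position(s) 14: efboregzokunef
2. 0 -> e / C _ C: inserts after position(s) 2, 7: efeboregezokunef
surface: efeboregezokunef


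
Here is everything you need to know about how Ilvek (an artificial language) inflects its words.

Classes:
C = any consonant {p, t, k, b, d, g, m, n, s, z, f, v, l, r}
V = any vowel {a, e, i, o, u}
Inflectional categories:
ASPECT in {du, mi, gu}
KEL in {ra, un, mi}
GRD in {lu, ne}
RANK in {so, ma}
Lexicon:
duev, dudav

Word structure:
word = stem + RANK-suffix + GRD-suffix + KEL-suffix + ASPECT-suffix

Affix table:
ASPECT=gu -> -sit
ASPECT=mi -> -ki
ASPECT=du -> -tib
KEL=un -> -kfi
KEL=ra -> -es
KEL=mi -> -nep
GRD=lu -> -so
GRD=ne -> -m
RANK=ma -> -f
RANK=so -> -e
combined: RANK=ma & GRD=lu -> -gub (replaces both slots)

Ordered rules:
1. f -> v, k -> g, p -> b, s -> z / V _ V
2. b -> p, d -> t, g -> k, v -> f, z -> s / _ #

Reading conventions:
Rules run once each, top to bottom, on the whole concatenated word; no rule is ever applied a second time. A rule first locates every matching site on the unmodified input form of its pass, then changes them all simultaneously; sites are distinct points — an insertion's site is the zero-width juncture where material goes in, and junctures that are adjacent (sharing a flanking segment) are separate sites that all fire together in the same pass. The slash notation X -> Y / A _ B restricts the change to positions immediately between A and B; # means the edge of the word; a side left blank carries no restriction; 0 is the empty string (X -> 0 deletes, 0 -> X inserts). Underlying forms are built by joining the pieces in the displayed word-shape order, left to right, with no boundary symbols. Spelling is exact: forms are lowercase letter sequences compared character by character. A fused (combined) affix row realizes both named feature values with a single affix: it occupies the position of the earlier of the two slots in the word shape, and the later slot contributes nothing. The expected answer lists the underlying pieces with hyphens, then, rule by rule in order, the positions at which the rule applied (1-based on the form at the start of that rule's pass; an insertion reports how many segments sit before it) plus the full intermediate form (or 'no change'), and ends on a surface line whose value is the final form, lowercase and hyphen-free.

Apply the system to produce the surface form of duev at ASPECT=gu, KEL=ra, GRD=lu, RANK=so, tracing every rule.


underlying: duev-e-so-es-sit
1. f -> v, k -> g, p -> b, s -> z / V _ V: fires at position(s) 6: duevezoessit
2. b -> p, d -> t, g -> k, v -> f, z -> s / _ #: no change
surface: duevezoessit


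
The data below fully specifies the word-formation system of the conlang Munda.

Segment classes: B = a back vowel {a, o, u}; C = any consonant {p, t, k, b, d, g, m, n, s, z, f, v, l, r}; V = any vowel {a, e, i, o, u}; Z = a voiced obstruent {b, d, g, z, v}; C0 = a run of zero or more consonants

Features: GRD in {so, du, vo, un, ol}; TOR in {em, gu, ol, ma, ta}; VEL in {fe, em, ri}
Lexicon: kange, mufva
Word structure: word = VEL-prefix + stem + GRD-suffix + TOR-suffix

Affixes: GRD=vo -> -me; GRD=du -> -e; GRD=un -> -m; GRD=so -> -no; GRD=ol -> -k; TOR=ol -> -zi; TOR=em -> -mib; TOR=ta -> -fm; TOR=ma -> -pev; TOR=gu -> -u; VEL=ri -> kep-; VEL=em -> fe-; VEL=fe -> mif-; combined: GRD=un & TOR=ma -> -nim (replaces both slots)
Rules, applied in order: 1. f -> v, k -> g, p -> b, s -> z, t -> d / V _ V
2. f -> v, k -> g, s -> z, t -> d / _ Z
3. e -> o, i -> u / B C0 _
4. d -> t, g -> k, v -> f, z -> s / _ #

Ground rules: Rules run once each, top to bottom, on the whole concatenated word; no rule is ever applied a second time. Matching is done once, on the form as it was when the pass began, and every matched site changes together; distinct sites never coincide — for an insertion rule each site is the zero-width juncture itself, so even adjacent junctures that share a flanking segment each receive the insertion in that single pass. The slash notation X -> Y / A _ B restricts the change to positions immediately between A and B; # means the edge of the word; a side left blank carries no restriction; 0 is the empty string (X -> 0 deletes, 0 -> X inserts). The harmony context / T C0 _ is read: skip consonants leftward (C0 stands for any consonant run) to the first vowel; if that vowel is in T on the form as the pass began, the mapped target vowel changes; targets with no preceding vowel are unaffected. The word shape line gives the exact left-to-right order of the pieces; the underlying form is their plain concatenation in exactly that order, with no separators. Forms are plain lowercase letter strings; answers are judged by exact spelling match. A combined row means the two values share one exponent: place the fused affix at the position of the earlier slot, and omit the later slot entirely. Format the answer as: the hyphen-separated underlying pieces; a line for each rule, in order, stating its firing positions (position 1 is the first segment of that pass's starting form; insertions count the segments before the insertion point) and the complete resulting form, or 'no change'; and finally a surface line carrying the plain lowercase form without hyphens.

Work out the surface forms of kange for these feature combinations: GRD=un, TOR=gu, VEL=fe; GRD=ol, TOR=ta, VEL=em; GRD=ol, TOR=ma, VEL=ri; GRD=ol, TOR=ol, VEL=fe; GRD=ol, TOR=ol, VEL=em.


cell GRD=un, TOR=gu, VEL=fe:
underlying: mif-kange-m-u
1. f -> v, k -> g, p -> b, s -> z, t -> d / V _ V: no change
2. f -> v, k -> g, s -> z, t -> d / _ Z: no change
3. e -> o, i -> u / B C0 _: fires at position(s) 8: mifkangomu
4. d -> t, g -> k, v -> f, z -> s / _ #: no change
surface: mifkangomu

cell GRD=ol, TOR=ta, VEL=em:
underlying: fe-kange-k-fm
1. f -> v, k -> g, p -> b, s -> z, t -> d / V _ V: fires at position(s) 3: fegangekfm
2. f -> v, k -> g, s -> z, t -> d / _ Z: no change
3. e -> o, i -> u / B C0 _: fires at position(s) 7: fegangokfm
4. d -> t, g -> k, v -> f, z -> s / _ #: no change
surface: fegangokfm

cell GRD=ol, TOR=ma, VEL=ri:
underlying: kep-kange-k-pev
1. f -> v, k -> g, p -> b, s -> z, t -> d / V _ V: no change
2. f -> v, k -> g, s -> z, t -> d / _ Z: no change
3. e -> o, i -> u / B C0 _: fires at position(s) 8: kepkangokpev
4. d -> t, g -> k, v -> f, z -> s / _ #: fires at position(s) 12: kepkangokpef
surface: kepkangokpef

cell GRD=ol, TOR=ol, VEL=fe:
underlying: mif-kange-k-zi
1. f -> v, k -> g, p -> b, s -> z, t -> d / V _ V: no change
2. f -> v, k -> g, s -> z, t -> d / _ Z: fires at position(s) 9: mifkangegzi
3. e -> o, i -> u / B C0 _: fires at position(s) 8: mifkangogzi
4. d -> t, g -> k, v -> f, z -> s / _ #: no change
surface: mifkangogzi

cell GRD=ol, TOR=ol, VEL=em:
underlying: fe-kange-k-zi
1. f -> v, k -> g, p -> b, s -> z, t -> d / V _ V: fires at position(s) 3: fegangekzi
2. f -> v, k -> g, s -> z, t -> d / _ Z: fires at position(s) 8: fegangegzi
3. e -> o, i -> u / B C0 _: fires at position(s) 7: fegangogzi
4. d -> t, g -> k, v -> f, z -> s / _ #: no change
surface: fegangogzi


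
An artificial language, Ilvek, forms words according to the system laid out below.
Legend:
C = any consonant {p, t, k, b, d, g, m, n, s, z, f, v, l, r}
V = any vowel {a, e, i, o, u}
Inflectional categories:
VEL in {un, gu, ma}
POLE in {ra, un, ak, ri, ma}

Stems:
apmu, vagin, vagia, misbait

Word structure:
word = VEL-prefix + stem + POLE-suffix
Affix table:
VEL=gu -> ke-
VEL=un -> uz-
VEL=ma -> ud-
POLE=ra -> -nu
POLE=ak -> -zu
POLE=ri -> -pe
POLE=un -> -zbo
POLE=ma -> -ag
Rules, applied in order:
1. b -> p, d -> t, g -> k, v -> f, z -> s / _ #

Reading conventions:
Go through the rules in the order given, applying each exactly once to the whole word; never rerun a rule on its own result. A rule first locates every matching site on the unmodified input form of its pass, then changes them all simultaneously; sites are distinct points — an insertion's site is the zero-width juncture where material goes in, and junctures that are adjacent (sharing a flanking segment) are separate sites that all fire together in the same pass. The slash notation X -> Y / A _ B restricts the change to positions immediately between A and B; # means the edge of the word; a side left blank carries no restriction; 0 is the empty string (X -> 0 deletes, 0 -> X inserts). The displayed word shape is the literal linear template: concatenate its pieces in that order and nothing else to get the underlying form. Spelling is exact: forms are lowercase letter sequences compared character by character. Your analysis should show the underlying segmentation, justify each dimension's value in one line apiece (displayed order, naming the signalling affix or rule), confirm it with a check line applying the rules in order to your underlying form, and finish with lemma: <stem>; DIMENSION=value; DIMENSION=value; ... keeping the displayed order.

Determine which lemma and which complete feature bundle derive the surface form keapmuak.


underlying: ke-apmu-ag
VEL=gu - signalled by the affix ke-
POLE=ma - signalled by the affix -ag
check: keapmuag -> keapmuak
lemma: apmu; VEL=gu; POLE=ma


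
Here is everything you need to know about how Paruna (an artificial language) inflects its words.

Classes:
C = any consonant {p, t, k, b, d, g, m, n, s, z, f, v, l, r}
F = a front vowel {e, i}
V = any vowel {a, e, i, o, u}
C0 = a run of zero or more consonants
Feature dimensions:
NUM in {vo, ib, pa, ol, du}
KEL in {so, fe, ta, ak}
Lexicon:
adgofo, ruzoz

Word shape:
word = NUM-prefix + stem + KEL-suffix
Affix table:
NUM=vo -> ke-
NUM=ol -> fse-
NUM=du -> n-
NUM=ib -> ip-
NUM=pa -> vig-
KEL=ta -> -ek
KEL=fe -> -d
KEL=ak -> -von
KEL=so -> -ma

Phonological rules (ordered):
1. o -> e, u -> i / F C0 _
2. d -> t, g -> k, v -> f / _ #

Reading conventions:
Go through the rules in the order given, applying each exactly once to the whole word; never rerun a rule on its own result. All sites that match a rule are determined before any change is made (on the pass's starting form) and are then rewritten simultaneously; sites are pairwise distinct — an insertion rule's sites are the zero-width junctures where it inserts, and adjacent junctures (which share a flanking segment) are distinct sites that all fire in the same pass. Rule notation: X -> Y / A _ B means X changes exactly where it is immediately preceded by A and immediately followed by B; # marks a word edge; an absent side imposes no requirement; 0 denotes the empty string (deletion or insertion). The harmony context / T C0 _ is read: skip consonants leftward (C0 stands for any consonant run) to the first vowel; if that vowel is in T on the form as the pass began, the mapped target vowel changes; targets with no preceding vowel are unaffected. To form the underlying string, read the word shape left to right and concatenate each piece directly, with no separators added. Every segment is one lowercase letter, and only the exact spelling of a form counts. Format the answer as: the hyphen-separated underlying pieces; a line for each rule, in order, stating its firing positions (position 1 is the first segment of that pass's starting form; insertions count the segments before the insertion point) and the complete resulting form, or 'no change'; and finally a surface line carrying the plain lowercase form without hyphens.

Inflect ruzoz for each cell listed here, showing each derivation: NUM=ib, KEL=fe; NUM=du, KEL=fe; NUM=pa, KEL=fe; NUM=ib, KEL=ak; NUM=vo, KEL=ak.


cell NUM=ib, KEL=fe:
underlying: ip-ruzoz-d
1. o -> e, u -> i / F C0 _: fires at position(s) 4: iprizozd
2. d -> t, g -> k, v -> f / _ #: fires at position(s) 8: iprizozt
surface: iprizozt

cell NUM=du, KEL=fe:
underlying: n-ruzoz-d
1. o -> e, u -> i / F C0 _: no change
2. d -> t, g -> k, v -> f / _ #: fires at position(s) 7: nruzozt
surface: nruzozt

cell NUM=pa, KEL=fe:
underlying: vig-ruzoz-d
1. o -> e, u -> i / F C0 _: fires at position(s) 5: vigrizozd
2. d -> t, g -> k, v -> f / _ #: fires at position(s) 9: vigrizozt
surface: vigrizozt

cell NUM=ib, KEL=ak:
underlying: ip-ruzoz-von
1. o -> e, u -> i / F C0 _: fires at position(s) 4: iprizozvon
2. d -> t, g -> k, v -> f / _ #: no change
surface: iprizozvon

cell NUM=vo, KEL=ak:
underlying: ke-ruzoz-von
1. o -> e, u -> i / F C0 _: fires at position(s) 4: kerizozvon
2. d -> t, g -> k, v -> f / _ #: no change
surface: kerizozvon


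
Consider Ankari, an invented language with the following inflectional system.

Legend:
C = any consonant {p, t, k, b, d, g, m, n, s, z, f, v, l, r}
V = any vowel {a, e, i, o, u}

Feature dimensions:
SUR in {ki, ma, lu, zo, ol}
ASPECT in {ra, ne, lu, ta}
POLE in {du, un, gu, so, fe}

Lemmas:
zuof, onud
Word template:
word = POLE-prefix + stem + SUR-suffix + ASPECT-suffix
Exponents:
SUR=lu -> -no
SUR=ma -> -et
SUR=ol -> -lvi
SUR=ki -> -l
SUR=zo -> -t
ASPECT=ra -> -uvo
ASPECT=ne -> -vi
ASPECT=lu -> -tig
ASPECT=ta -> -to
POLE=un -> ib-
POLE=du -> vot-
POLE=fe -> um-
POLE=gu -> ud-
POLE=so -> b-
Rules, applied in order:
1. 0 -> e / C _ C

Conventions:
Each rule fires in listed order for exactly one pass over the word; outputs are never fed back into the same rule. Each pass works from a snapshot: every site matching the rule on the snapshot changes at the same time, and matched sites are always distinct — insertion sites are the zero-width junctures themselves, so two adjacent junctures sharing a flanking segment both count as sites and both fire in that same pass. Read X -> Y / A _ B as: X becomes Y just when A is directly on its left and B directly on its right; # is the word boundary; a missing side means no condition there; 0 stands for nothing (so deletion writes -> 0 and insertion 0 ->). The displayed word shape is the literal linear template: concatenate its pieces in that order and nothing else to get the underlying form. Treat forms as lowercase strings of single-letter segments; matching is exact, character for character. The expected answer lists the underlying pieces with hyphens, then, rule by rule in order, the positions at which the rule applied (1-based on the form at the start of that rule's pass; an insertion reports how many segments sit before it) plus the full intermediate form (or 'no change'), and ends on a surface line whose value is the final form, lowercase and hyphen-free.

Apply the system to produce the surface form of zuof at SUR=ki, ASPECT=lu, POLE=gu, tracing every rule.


underlying: ud-zuof-l-tig
1. 0 -> e / C _ C: inserts after position(s) 2, 6, 7: udezuofeletig
surface: udezuofeletig


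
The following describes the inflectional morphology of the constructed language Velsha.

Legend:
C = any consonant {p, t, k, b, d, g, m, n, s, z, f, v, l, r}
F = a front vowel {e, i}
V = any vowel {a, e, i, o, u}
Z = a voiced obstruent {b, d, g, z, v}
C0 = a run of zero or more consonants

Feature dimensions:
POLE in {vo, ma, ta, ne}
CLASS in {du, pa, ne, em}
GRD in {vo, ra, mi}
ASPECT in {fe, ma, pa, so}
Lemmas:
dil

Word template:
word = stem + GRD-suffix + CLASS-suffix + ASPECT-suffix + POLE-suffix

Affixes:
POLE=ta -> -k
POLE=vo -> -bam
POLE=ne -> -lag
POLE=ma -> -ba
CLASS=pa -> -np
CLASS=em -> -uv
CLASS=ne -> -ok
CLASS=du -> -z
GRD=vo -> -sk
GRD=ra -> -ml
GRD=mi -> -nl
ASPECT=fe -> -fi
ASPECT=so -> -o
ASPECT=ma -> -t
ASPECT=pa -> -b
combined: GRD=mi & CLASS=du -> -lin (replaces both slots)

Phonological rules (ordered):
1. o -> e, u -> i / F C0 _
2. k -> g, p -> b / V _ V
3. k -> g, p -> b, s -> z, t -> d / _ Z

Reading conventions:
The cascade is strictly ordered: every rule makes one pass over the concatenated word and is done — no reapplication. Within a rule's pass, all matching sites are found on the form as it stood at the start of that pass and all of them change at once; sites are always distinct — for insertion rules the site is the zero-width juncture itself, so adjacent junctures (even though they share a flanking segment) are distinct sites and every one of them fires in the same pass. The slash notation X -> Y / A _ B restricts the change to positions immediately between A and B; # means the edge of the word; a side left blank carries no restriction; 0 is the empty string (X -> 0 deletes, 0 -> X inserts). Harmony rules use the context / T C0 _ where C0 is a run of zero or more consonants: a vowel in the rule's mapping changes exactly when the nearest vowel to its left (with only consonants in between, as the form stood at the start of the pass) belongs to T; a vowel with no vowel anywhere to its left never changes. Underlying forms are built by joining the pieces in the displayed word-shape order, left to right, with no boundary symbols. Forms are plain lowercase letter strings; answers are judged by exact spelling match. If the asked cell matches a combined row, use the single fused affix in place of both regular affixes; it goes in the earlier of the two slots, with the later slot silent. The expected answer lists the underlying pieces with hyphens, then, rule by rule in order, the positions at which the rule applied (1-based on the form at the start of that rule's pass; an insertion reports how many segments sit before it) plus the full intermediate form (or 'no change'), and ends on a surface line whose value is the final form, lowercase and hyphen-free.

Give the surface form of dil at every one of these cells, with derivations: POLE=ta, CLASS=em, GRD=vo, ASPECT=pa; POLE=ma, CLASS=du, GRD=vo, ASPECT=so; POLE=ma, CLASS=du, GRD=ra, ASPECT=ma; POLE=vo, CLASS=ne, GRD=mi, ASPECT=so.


cell POLE=ta, CLASS=em, GRD=vo, ASPECT=pa:
underlying: dil-sk-uv-b-k
1. o -> e, u -> i / F C0 _: fires at position(s) 6: dilskivbk
2. k -> g, p -> b / V _ V: no change
3. k -> g, p -> b, s -> z, t -> d / _ Z: no change
surface: dilskivbk

cell POLE=ma, CLASS=du, GRD=vo, ASPECT=so:
underlying: dil-sk-z-o-ba
1. o -> e, u -> i / F C0 _: fires at position(s) 7: dilskzeba
2. k -> g, p -> b / V _ V: no change
3. k -> g, p -> b, s -> z, t -> d / _ Z: fires at position(s) 5: dilsgzeba
surface: dilsgzeba

cell POLE=ma, CLASS=du, GRD=ra, ASPECT=ma:
underlying: dil-ml-z-t-ba
1. o -> e, u -> i / F C0 _: no change
2. k -> g, p -> b / V _ V: no change
3. k -> g, p -> b, s -> z, t -> d / _ Z: fires at position(s) 7: dilmlzdba
surface: dilmlzdba

cell POLE=vo, CLASS=ne, GRD=mi, ASPECT=so:
underlying: dil-nl-ok-o-bam
1. o -> e, u -> i / F C0 _: fires at position(s) 6: dilnlekobam
2. k -> g, p -> b / V _ V: fires at position(s) 7: dilnlegobam
3. k -> g, p -> b, s -> z, t -> d / _ Z: no change
surface: dilnlegobam


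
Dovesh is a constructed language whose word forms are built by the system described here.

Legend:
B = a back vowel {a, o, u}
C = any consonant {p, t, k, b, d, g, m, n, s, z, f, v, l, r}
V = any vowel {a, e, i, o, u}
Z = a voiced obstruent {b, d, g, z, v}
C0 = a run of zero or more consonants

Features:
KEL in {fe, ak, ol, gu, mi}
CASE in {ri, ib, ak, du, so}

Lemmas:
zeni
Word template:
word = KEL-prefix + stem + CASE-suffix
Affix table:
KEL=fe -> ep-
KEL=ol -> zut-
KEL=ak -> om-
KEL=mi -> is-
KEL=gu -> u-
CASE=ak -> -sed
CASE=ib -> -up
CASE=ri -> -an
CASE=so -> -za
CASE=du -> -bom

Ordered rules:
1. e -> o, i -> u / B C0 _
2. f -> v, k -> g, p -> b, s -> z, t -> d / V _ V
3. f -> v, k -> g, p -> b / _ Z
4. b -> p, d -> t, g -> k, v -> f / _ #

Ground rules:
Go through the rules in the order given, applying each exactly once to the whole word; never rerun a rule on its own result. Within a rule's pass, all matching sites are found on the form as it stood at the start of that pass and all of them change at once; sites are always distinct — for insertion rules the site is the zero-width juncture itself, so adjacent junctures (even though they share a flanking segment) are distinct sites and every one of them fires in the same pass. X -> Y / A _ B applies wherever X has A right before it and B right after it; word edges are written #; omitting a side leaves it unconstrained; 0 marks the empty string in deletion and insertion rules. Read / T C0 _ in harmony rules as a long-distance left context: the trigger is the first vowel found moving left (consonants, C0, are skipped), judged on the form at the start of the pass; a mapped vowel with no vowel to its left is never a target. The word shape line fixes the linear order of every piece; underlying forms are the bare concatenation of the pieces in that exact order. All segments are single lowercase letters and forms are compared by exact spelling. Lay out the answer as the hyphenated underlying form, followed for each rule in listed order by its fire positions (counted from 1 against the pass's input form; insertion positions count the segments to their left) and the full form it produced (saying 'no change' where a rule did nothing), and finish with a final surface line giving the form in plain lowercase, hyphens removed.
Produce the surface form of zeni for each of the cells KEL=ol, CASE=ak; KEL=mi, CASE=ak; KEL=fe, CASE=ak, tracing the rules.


cell KEL=ol, CASE=ak:
underlying: zut-zeni-sed
1. e -> o, i -> u / B C0 _: fires at position(s) 5: zutzonised
2. f -> v, k -> g, p -> b, s -> z, t -> d / V _ V: fires at position(s) 8: zutzonized
3. f -> v, k -> g, p -> b / _ Z: no change
4. b -> p, d -> t, g -> k, v -> f / _ #: fires at position(s) 10: zutzonizet
surface: zutzonizet

cell KEL=mi, CASE=ak:
underlying: is-zeni-sed
1. e -> o, i -> u / B C0 _: no change
2. f -> v, k -> g, p -> b, s -> z, t -> d / V _ V: fires at position(s) 7: iszenized
3. f -> v, k -> g, p -> b / _ Z: no change
4. b -> p, d -> t, g -> k, v -> f / _ #: fires at position(s) 9: iszenizet
surface: iszenizet

cell KEL=fe, CASE=ak:
underlying: ep-zeni-sed
1. e -> o, i -> u / B C0 _: no change
2. f -> v, k -> g, p -> b, s -> z, t -> d / V _ V: fires at position(s) 7: epzenized
3. f -> v, k -> g, p -> b / _ Z: fires at position(s) 2: ebzenized
4. b -> p, d -> t, g -> k, v -> f / _ #: fires at position(s) 9: ebzenizet
surface: ebzenizet


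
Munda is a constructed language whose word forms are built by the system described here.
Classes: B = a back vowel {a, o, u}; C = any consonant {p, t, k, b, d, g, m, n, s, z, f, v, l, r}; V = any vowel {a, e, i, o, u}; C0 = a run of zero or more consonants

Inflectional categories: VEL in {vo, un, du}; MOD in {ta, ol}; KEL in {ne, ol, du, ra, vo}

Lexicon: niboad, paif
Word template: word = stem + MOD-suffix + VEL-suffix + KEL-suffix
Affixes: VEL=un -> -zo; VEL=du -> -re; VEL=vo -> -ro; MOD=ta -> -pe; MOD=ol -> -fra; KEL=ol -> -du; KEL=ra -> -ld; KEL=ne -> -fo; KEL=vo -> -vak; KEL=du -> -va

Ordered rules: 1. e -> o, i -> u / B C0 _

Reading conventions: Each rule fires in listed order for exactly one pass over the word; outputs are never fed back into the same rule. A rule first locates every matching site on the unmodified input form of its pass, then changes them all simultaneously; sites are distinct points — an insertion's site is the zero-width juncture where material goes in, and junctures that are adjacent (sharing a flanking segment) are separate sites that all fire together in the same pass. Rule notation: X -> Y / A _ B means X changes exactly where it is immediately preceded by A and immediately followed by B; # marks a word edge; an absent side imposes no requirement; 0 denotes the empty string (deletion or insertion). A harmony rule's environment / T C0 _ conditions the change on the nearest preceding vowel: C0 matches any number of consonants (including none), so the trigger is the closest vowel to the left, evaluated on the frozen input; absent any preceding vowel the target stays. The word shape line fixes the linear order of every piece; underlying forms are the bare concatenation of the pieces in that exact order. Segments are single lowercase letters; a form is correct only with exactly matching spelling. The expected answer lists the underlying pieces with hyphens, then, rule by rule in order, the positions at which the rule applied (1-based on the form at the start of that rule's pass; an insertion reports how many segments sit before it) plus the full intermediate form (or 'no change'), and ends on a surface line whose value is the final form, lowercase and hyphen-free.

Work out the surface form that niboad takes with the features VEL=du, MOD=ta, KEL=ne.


underlying: niboad-pe-re-fo
1. e -> o, i -> u / B C0 _: fires at position(s) 8: niboadporefo
surface: niboadporefo
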